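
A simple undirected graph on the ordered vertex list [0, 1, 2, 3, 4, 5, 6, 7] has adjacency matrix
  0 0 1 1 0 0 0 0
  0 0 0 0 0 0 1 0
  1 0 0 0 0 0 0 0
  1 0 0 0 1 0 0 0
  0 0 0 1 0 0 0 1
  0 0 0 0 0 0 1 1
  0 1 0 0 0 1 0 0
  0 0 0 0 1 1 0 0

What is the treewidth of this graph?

1

A width-1 tree decomposition is:
Bags: B1 = {1, 6}  B2 = {5, 6}  B3 = {5, 7}  B4 = {4, 7}  B5 = {3, 4}  B6 = {0, 3}  B7 = {0, 2}
Tree: B1–B2, B2–B3, B3–B4, B4–B5, B5–B6, B6–B7
The largest bag has 2 vertices, giving width 1; this decomposition certifies tw(G) ≤ 1. Since G has at least one edge (e.g. 1–6), it is not an edgeless graph, so tw(G) ≥ 1. The upper and lower bounds meet at 1, so that is the treewidth.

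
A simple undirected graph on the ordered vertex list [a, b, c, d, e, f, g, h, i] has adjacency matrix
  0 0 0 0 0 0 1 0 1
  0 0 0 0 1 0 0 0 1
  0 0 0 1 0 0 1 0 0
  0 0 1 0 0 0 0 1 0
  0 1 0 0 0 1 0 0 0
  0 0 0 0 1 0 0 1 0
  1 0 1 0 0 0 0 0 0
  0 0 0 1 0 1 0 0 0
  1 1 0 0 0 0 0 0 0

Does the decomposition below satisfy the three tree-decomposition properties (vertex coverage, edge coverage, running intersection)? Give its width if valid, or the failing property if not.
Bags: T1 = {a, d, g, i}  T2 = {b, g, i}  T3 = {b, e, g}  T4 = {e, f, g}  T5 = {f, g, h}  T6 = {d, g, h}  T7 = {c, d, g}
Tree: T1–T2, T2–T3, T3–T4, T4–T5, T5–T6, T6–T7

No — bags containing vertex d are not connected in the tree.

A tree decomposition must satisfy three properties: every vertex lies in some bag; for every edge, both endpoints lie together in some bag; and for every vertex, the bags containing it form a connected subtree. Here bags containing vertex d are not connected in the tree, so the decomposition is invalid.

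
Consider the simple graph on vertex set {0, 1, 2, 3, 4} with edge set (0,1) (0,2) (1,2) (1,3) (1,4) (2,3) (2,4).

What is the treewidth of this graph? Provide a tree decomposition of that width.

Treewidth 2.
One such decomposition:
Bags: B1 = {1, 2, 3}  B2 = {0, 1, 2}  B3 = {1, 2, 4}
Tree: B1–B2, B2–B3

Each bag holds 3 vertices, so the decomposition has width 2, which upper-bounds the treewidth. On the other hand G contains the 3-clique {0, 1, 2}. A clique must lie in a single bag of any decomposition, so no decomposition can have width below 2. The upper and lower bounds meet at 2, so that is the treewidth.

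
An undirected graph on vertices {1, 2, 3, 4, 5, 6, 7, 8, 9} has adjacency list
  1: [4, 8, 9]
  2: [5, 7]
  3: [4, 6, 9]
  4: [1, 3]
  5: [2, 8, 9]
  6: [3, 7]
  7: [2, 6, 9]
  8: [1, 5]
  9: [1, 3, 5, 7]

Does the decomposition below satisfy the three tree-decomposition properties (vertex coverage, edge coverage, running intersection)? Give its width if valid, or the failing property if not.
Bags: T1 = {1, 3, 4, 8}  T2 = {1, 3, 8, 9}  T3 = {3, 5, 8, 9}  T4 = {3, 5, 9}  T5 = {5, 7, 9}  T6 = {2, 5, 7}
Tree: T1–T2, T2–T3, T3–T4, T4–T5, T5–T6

No — vertex 6 appears in no bag.

A tree decomposition must satisfy three properties: every vertex lies in some bag; for every edge, both endpoints lie together in some bag; and for every vertex, the bags containing it form a connected subtree. Here vertex 6 appears in no bag, so the decomposition is invalid.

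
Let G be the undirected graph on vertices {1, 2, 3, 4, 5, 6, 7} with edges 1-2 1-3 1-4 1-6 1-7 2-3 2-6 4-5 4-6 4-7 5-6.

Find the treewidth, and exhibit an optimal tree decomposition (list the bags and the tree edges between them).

Treewidth 2.
One such decomposition:
Bags: B1 = {1, 4, 6}  B2 = {1, 4, 7}  B3 = {1, 2, 6}  B4 = {1, 2, 3}  B5 = {4, 5, 6}
Tree: B1–B2, B1–B3, B3–B4, B1–B5

The largest bag has 3 vertices, giving width 2; this decomposition certifies tw(G) ≤ 2. For the lower bound, the 3 vertices {1, 2, 3} are pairwise adjacent, and any tree decomposition puts a clique entirely inside one bag — forcing width ≥ 2. Therefore the treewidth is 2.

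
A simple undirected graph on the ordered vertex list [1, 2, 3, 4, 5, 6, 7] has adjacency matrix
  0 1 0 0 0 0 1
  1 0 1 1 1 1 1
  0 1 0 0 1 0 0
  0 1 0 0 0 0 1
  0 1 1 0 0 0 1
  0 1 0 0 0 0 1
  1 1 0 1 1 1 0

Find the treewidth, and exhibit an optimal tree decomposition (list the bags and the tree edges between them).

Treewidth 2.
One optimal decomposition is:
Bags: B1 = {1, 2, 7}  B2 = {2, 6, 7}  B3 = {2, 4, 7}  B4 = {2, 5, 7}  B5 = {2, 3, 5}
Tree: B1–B2, B2–B3, B1–B4, B4–B5

Each bag holds 3 vertices, so the decomposition has width 2, which upper-bounds the treewidth. On the other hand G contains the 3-clique {2, 3, 5}. A clique must lie in a single bag of any decomposition, so no decomposition can have width below 2. Combining the bounds, tw(G) = 2.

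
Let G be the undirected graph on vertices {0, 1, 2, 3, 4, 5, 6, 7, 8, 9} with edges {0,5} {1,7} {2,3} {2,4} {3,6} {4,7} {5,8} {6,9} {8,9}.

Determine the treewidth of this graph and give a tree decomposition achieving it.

Treewidth 1.
One optimal decomposition is:
Bags: B1 = {0, 5}  B2 = {5, 8}  B3 = {8, 9}  B4 = {6, 9}  B5 = {3, 6}  B6 = {2, 3}  B7 = {2, 4}  B8 = {4, 7}  B9 = {1, 7}
Tree: B1–B2, B2–B3, B3–B4, B4–B5, B5–B6, B6–B7, B7–B8, B8–B9

Every bag has size at most 2, so the width is 2 − 1 = 1 and tw(G) ≤ 1. Since G has at least one edge (e.g. 0–5), it is not an edgeless graph, so tw(G) ≥ 1. Combining the bounds, tw(G) = 1.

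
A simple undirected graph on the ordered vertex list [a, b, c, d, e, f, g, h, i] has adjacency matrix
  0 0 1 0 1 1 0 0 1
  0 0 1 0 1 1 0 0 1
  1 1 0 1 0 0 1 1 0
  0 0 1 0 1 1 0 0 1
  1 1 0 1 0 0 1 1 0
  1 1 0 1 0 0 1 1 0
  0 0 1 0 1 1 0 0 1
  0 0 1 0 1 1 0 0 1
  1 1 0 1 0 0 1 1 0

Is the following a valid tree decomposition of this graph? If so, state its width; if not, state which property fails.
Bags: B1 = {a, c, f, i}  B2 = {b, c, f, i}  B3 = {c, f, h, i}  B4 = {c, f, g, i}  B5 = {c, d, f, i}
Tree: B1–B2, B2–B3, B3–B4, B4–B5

No — vertex e appears in no bag.

A tree decomposition must satisfy three properties: every vertex lies in some bag; for every edge, both endpoints lie together in some bag; and for every vertex, the bags containing it form a connected subtree. Here vertex e appears in no bag, so the decomposition is invalid.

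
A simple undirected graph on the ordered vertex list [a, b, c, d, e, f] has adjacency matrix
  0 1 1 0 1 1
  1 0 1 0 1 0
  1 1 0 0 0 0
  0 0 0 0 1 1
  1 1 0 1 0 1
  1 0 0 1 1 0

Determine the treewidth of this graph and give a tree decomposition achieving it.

Each bag holds 3 vertices, so the decomposition has width 2, which upper-bounds the treewidth. For the lower bound, the 3 vertices {d, e, f} are pairwise adjacent, and any tree decomposition puts a clique entirely inside one bag — forcing width ≥ 2. Therefore the treewidth is 2.

Treewidth 2.
One optimal decomposition is:
Bags: B1 = {a, b, e}  B2 = {a, e, f}  B3 = {a, b, c}  B4 = {d, e, f}
Tree: B1–B2, B1–B3, B2–B4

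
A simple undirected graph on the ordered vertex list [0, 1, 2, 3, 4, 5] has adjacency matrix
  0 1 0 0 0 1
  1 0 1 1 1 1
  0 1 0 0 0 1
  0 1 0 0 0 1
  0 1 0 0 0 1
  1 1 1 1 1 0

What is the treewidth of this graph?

2

A width-2 tree decomposition is:
Bags: B1 = {0, 1, 5}  B2 = {1, 3, 5}  B3 = {1, 4, 5}  B4 = {1, 2, 5}
Tree: B1–B2, B1–B3, B1–B4
Each bag holds 3 vertices, so the decomposition has width 2, which upper-bounds the treewidth. On the other hand G contains the 3-clique {0, 1, 5}. A clique must lie in a single bag of any decomposition, so no decomposition can have width below 2. Hence tw(G) = 2 exactly.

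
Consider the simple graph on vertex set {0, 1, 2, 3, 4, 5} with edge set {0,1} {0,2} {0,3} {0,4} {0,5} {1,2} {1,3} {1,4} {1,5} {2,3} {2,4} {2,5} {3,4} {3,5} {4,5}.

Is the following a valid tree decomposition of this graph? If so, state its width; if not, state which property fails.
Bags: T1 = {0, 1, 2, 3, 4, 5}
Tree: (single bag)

Checking the three conditions: (i) the bags cover all of {0, 1, 2, 3, 4, 5}; (ii) for each edge, some bag contains both endpoints; (iii) the bags containing any fixed vertex form a subtree. All hold, so the decomposition is valid with width 6 − 1 = 5.

Yes; width 5.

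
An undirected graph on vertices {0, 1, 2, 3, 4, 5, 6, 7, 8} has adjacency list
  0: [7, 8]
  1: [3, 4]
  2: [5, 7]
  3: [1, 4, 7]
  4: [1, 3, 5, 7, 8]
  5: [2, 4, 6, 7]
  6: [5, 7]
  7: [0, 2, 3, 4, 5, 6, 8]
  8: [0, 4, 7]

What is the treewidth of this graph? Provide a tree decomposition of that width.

Treewidth 2.
One such decomposition:
Bags: B1 = {2, 5, 7}  B2 = {5, 6, 7}  B3 = {4, 5, 7}  B4 = {3, 4, 7}  B5 = {1, 3, 4}  B6 = {4, 7, 8}  B7 = {0, 7, 8}
Tree: B1–B2, B2–B3, B3–B4, B4–B5, B3–B6, B6–B7

Each bag holds 3 vertices, so the decomposition has width 2, which upper-bounds the treewidth. Conversely, {1, 3, 4} is a clique of size 3, and the vertices of any clique must share a bag in every tree decomposition; so some bag has ≥ 3 vertices and tw(G) ≥ 2. The upper and lower bounds meet at 2, so that is the treewidth.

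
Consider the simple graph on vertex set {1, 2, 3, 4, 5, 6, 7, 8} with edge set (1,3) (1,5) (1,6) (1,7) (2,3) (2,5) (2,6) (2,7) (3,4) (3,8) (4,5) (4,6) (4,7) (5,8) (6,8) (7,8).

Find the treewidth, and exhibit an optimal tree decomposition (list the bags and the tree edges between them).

Treewidth 4.
One such decomposition:
Bags: B1 = {1, 3, 5, 6, 7}  B2 = {3, 4, 5, 6, 7}  B3 = {2, 3, 5, 6, 7}  B4 = {3, 5, 6, 7, 8}
Tree: B1–B2, B2–B3, B3–B4

Each bag holds 5 vertices, so the decomposition has width 4, which upper-bounds the treewidth. For the lower bound: the 5 vertex sets {1,7}, {3,4}, {2,6}, {5}, {8} are disjoint, each induces a connected subgraph, and every pair is joined by at least one edge of G. Contracting each set to a single vertex therefore yields K_{5} as a minor, and since treewidth is minor-monotone, tw(G) ≥ tw(K_{5}) = 4. Therefore the treewidth is 4.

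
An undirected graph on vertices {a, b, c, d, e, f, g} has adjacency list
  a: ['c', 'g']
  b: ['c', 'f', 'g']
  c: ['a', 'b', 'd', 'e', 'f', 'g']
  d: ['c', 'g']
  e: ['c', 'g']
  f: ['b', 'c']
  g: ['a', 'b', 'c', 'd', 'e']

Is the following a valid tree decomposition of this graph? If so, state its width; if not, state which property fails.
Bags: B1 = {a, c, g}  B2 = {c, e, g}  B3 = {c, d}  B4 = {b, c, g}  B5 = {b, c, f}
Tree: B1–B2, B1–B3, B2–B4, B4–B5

No — edge (g,d) lies in no bag.

A tree decomposition must satisfy three properties: every vertex lies in some bag; for every edge, both endpoints lie together in some bag; and for every vertex, the bags containing it form a connected subtree. Here edge (g,d) lies in no bag, so the decomposition is invalid.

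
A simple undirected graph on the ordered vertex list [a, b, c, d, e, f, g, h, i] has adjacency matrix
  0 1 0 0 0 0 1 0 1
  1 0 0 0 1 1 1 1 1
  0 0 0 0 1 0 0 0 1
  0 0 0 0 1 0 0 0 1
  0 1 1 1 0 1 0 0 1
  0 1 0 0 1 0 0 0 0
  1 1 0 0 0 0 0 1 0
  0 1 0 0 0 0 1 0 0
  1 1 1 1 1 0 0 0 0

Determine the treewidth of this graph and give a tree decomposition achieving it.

The largest bag has 3 vertices, giving width 2; this decomposition certifies tw(G) ≤ 2. For the lower bound, the 3 vertices {d, e, i} are pairwise adjacent, and any tree decomposition puts a clique entirely inside one bag — forcing width ≥ 2. Combining the bounds, tw(G) = 2.

Treewidth 2.
One optimal decomposition is:
Bags: B1 = {b, e, f}  B2 = {b, e, i}  B3 = {d, e, i}  B4 = {c, e, i}  B5 = {a, b, i}  B6 = {a, b, g}  B7 = {b, g, h}
Tree: B1–B2, B2–B3, B2–B4, B2–B5, B5–B6, B6–B7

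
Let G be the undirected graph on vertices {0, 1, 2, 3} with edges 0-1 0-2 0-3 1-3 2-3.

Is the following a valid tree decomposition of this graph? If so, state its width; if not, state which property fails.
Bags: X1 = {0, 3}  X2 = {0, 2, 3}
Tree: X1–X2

A tree decomposition must satisfy three properties: every vertex lies in some bag; for every edge, both endpoints lie together in some bag; and for every vertex, the bags containing it form a connected subtree. Here vertex 1 appears in no bag, so the decomposition is invalid.

No — vertex 1 appears in no bag.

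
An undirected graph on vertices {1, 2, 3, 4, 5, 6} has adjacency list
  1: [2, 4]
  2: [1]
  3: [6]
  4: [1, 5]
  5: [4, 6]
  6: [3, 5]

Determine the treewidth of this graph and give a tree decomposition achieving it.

Each bag holds 2 vertices, so the decomposition has width 1, which upper-bounds the treewidth. Since G has at least one edge (e.g. 3–6), it is not an edgeless graph, so tw(G) ≥ 1. Hence tw(G) = 1 exactly.

Treewidth 1.
One optimal decomposition is:
Bags: B1 = {3, 6}  B2 = {5, 6}  B3 = {4, 5}  B4 = {1, 4}  B5 = {1, 2}
Tree: B1–B2, B2–B3, B3–B4, B4–B5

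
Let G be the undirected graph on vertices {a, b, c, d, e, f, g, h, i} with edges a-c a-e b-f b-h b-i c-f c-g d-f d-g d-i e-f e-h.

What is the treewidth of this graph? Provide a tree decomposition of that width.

Treewidth 3.
One such decomposition:
Bags: B1 = {a, c, e, g}  B2 = {c, e, f, g}  B3 = {d, e, f, g}  B4 = {d, e, f, h}  B5 = {b, d, f, h}  B6 = {b, d, h, i}
Tree: B1–B2, B2–B3, B3–B4, B4–B5, B5–B6

Every bag has size at most 4, so the width is 4 − 1 = 3 and tw(G) ≤ 3. For the lower bound: the 4 vertex sets {a,c,g}, {e}, {f}, {b,d,h,i} are disjoint, each induces a connected subgraph, and every pair is joined by at least one edge of G. Contracting each set to a single vertex therefore yields K_{4} as a minor, and since treewidth is minor-monotone, tw(G) ≥ tw(K_{4}) = 3. Therefore the treewidth is 3.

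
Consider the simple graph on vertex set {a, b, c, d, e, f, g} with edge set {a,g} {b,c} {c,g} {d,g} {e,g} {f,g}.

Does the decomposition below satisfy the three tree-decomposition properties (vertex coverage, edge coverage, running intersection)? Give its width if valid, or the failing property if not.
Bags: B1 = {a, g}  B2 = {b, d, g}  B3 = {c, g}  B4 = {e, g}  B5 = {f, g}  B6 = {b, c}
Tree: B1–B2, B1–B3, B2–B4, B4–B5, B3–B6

No — bags containing vertex b are not connected in the tree.

A tree decomposition must satisfy three properties: every vertex lies in some bag; for every edge, both endpoints lie together in some bag; and for every vertex, the bags containing it form a connected subtree. Here bags containing vertex b are not connected in the tree, so the decomposition is invalid.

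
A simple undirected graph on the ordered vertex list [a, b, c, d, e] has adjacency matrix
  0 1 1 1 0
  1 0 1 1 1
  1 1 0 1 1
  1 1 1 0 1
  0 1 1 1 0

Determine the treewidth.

3

A width-3 tree decomposition is:
Bags: B1 = {a, b, c, d}  B2 = {b, c, d, e}
Tree: B1–B2
Each bag holds 4 vertices, so the decomposition has width 3, which upper-bounds the treewidth. For the lower bound, the 4 vertices {b, c, d, e} are pairwise adjacent, and any tree decomposition puts a clique entirely inside one bag — forcing width ≥ 3. Combining the bounds, tw(G) = 3.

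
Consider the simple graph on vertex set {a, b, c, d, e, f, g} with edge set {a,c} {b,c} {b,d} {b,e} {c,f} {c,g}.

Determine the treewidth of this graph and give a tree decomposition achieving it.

Each bag holds 2 vertices, so the decomposition has width 1, which upper-bounds the treewidth. Any graph with an edge has treewidth ≥ 1, and G has the edge c–b. Combining the bounds, tw(G) = 1.

Treewidth 1.
One optimal decomposition is:
Bags: B1 = {b, c}  B2 = {c, g}  B3 = {a, c}  B4 = {c, f}  B5 = {b, e}  B6 = {b, d}
Tree: B1–B2, B2–B3, B2–B4, B1–B5, B5–B6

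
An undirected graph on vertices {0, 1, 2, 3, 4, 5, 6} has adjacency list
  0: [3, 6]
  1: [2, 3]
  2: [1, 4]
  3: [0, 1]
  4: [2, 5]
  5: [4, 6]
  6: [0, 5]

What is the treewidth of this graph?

2

A width-2 tree decomposition is:
Bags: B1 = {0, 5, 6}  B2 = {0, 4, 5}  B3 = {0, 2, 4}  B4 = {0, 1, 2}  B5 = {0, 1, 3}
Tree: B1–B2, B2–B3, B3–B4, B4–B5
Each bag holds 3 vertices, so the decomposition has width 2, which upper-bounds the treewidth. The edges 0–6–5–4–2–1–3–0 form a cycle, so G is not a tree and its treewidth is at least 2. Combining the bounds, tw(G) = 2.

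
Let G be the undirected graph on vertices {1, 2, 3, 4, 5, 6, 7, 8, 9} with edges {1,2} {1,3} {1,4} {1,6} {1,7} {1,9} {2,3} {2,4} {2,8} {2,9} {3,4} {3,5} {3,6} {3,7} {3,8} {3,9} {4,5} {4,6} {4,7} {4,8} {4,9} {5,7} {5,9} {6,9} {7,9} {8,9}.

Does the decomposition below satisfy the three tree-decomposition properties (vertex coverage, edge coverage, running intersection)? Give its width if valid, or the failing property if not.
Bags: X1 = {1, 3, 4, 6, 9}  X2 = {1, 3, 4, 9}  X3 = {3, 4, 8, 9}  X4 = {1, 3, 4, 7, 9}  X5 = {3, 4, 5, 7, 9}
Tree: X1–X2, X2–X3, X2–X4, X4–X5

No — vertex 2 appears in no bag.

A tree decomposition must satisfy three properties: every vertex lies in some bag; for every edge, both endpoints lie together in some bag; and for every vertex, the bags containing it form a connected subtree. Here vertex 2 appears in no bag, so the decomposition is invalid.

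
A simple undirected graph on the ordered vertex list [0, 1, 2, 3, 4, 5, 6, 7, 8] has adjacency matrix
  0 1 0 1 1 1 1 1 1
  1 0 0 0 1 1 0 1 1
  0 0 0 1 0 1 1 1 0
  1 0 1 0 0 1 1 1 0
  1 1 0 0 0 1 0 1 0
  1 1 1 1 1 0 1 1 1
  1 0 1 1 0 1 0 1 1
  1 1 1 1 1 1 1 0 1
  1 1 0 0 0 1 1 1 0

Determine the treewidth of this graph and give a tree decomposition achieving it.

The largest bag has 5 vertices, giving width 4; this decomposition certifies tw(G) ≤ 4. Conversely, {0, 1, 5, 7, 8} is a clique of size 5, and the vertices of any clique must share a bag in every tree decomposition; so some bag has ≥ 5 vertices and tw(G) ≥ 4. The upper and lower bounds meet at 4, so that is the treewidth.

Treewidth 4.
One optimal decomposition is:
Bags: B1 = {0, 5, 6, 7, 8}  B2 = {0, 1, 5, 7, 8}  B3 = {0, 3, 5, 6, 7}  B4 = {0, 1, 4, 5, 7}  B5 = {2, 3, 5, 6, 7}
Tree: B1–B2, B1–B3, B2–B4, B3–B5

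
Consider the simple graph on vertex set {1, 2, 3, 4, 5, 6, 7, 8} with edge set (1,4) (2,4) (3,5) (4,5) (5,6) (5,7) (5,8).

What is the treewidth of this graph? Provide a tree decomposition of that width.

Treewidth 1.
One optimal decomposition is:
Bags: B1 = {5, 8}  B2 = {4, 5}  B3 = {3, 5}  B4 = {5, 7}  B5 = {1, 4}  B6 = {2, 4}  B7 = {5, 6}
Tree: B1–B2, B1–B3, B3–B4, B2–B5, B2–B6, B1–B7

Every bag has size at most 2, so the width is 2 − 1 = 1 and tw(G) ≤ 1. Any graph with an edge has treewidth ≥ 1, and G has the edge 8–5. Hence tw(G) = 1 exactly.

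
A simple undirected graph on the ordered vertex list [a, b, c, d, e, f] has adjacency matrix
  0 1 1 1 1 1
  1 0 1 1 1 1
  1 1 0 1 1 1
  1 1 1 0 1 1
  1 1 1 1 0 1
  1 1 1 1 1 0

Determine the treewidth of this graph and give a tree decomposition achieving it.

With just one bag of size 6, the width is 6 − 1 = 5, so tw(G) ≤ 5. For the lower bound, the 6 vertices {a, b, c, d, e, f} are pairwise adjacent, and any tree decomposition puts a clique entirely inside one bag — forcing width ≥ 5. Therefore the treewidth is 5.

Treewidth 5.
One optimal decomposition is:
Bags: B1 = {a, b, c, d, e, f}
Tree: (single bag)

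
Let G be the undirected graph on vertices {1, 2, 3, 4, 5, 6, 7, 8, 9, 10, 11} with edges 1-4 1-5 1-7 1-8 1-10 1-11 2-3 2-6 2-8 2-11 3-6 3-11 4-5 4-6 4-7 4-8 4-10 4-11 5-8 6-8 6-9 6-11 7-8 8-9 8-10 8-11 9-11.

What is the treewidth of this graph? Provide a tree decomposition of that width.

Each bag holds 4 vertices, so the decomposition has width 3, which upper-bounds the treewidth. For the lower bound, the 4 vertices {6, 8, 9, 11} are pairwise adjacent, and any tree decomposition puts a clique entirely inside one bag — forcing width ≥ 3. Combining the bounds, tw(G) = 3.

Treewidth 3.
Bags: B1 = {4, 6, 8, 11}  B2 = {6, 8, 9, 11}  B3 = {1, 4, 8, 11}  B4 = {2, 6, 8, 11}  B5 = {1, 4, 8, 10}  B6 = {1, 4, 5, 8}  B7 = {1, 4, 7, 8}  B8 = {2, 3, 6, 11}
Tree: B1–B2, B1–B3, B2–B4, B3–B5, B5–B6, B3–B7, B4–B8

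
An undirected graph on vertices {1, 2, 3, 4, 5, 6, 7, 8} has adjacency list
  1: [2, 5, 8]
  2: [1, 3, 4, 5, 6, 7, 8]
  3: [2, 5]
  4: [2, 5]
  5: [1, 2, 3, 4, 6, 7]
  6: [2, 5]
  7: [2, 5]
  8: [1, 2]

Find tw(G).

2

A width-2 tree decomposition is:
Bags: B1 = {2, 5, 7}  B2 = {1, 2, 5}  B3 = {2, 4, 5}  B4 = {1, 2, 8}  B5 = {2, 3, 5}  B6 = {2, 5, 6}
Tree: B1–B2, B1–B3, B2–B4, B1–B5, B1–B6
The largest bag has 3 vertices, giving width 2; this decomposition certifies tw(G) ≤ 2. On the other hand G contains the 3-clique {1, 2, 8}. A clique must lie in a single bag of any decomposition, so no decomposition can have width below 2. Hence tw(G) = 2 exactly.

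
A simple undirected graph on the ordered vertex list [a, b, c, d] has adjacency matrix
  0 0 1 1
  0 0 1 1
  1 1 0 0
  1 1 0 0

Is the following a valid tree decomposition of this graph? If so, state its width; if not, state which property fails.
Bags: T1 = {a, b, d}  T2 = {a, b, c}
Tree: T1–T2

Vertex coverage: the bags together contain {a, b, c, d}, the full vertex set. Edge coverage: each edge of G has both endpoints in at least one bag. Running intersection: for every vertex, the bags containing it form a connected subtree. All three properties hold, so this is a valid tree decomposition of width max|bag| − 1 = 2, and hence tw(G) ≤ 2.

Yes; width 2.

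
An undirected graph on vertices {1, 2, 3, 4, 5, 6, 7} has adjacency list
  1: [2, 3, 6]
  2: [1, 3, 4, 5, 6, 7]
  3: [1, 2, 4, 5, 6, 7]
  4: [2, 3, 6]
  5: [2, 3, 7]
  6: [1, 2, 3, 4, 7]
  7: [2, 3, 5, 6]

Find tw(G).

3

A width-3 tree decomposition is:
Bags: B1 = {1, 2, 3, 6}  B2 = {2, 3, 6, 7}  B3 = {2, 3, 4, 6}  B4 = {2, 3, 5, 7}
Tree: B1–B2, B1–B3, B2–B4
Every bag has size at most 4, so the width is 4 − 1 = 3 and tw(G) ≤ 3. Conversely, {2, 3, 5, 7} is a clique of size 4, and the vertices of any clique must share a bag in every tree decomposition; so some bag has ≥ 4 vertices and tw(G) ≥ 3. Combining the bounds, tw(G) = 3.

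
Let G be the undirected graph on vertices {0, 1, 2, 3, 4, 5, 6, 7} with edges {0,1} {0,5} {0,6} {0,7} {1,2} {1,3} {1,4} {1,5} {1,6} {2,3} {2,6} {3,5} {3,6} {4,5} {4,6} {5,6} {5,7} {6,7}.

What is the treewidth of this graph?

3

A width-3 tree decomposition is:
Bags: B1 = {0, 1, 5, 6}  B2 = {1, 4, 5, 6}  B3 = {0, 5, 6, 7}  B4 = {1, 3, 5, 6}  B5 = {1, 2, 3, 6}
Tree: B1–B2, B1–B3, B2–B4, B4–B5
Each bag holds 4 vertices, so the decomposition has width 3, which upper-bounds the treewidth. On the other hand G contains the 4-clique {1, 2, 3, 6}. A clique must lie in a single bag of any decomposition, so no decomposition can have width below 3. The upper and lower bounds meet at 3, so that is the treewidth.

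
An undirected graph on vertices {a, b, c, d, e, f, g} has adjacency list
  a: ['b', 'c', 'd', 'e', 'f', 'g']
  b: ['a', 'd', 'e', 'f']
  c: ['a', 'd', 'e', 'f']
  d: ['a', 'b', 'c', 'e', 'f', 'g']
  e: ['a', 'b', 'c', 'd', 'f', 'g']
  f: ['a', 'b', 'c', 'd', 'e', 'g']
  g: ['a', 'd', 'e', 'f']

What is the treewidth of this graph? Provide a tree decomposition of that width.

Each bag holds 5 vertices, so the decomposition has width 4, which upper-bounds the treewidth. For the lower bound, the 5 vertices {a, d, e, f, g} are pairwise adjacent, and any tree decomposition puts a clique entirely inside one bag — forcing width ≥ 4. Therefore the treewidth is 4.

Treewidth 4.
Bags: B1 = {a, b, d, e, f}  B2 = {a, d, e, f, g}  B3 = {a, c, d, e, f}
Tree: B1–B2, B1–B3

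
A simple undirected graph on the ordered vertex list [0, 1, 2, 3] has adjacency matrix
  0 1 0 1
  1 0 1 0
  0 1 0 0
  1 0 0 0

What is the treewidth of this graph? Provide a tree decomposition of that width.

Treewidth 1.
One such decomposition:
Bags: B1 = {1, 2}  B2 = {0, 1}  B3 = {0, 3}
Tree: B1–B2, B2–B3

Each bag holds 2 vertices, so the decomposition has width 1, which upper-bounds the treewidth. G has an edge, so its treewidth is at least 1. Hence tw(G) = 1 exactly.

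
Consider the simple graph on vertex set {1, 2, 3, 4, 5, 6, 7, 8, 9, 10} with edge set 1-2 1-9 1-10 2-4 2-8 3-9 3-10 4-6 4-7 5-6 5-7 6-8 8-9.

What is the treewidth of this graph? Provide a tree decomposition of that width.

Treewidth 2.
Bags: B1 = {3, 9, 10}  B2 = {1, 9, 10}  B3 = {1, 8, 9}  B4 = {1, 2, 8}  B5 = {2, 6, 8}  B6 = {2, 4, 6}  B7 = {4, 5, 6}  B8 = {4, 5, 7}
Tree: B1–B2, B2–B3, B3–B4, B4–B5, B5–B6, B6–B7, B7–B8

Each bag holds 3 vertices, so the decomposition has width 2, which upper-bounds the treewidth. The edges 3–10–1–9–3 form a cycle, so G is not a tree and its treewidth is at least 2. The upper and lower bounds meet at 2, so that is the treewidth.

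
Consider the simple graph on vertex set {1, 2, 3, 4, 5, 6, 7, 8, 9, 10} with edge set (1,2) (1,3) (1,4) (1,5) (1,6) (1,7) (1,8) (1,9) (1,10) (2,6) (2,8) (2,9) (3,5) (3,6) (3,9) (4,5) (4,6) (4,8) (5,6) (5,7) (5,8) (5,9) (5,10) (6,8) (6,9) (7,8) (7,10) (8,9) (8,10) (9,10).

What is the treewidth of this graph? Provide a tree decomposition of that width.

Treewidth 4.
One optimal decomposition is:
Bags: B1 = {1, 5, 8, 9, 10}  B2 = {1, 5, 6, 8, 9}  B3 = {1, 5, 7, 8, 10}  B4 = {1, 4, 5, 6, 8}  B5 = {1, 3, 5, 6, 9}  B6 = {1, 2, 6, 8, 9}
Tree: B1–B2, B1–B3, B2–B4, B2–B5, B2–B6

Every bag has size at most 5, so the width is 5 − 1 = 4 and tw(G) ≤ 4. Conversely, {1, 2, 6, 8, 9} is a clique of size 5, and the vertices of any clique must share a bag in every tree decomposition; so some bag has ≥ 5 vertices and tw(G) ≥ 4. Hence tw(G) = 4 exactly.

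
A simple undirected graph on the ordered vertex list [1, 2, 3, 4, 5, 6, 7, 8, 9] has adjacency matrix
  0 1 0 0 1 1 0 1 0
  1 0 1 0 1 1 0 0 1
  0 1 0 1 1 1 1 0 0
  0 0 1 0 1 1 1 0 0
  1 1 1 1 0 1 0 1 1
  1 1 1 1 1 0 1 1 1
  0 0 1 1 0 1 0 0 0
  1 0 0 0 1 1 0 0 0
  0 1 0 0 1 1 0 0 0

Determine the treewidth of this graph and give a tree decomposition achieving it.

Treewidth 3.
One optimal decomposition is:
Bags: B1 = {2, 3, 5, 6}  B2 = {1, 2, 5, 6}  B3 = {3, 4, 5, 6}  B4 = {1, 5, 6, 8}  B5 = {2, 5, 6, 9}  B6 = {3, 4, 6, 7}
Tree: B1–B2, B1–B3, B2–B4, B1–B5, B3–B6

Each bag holds 4 vertices, so the decomposition has width 3, which upper-bounds the treewidth. On the other hand G contains the 4-clique {1, 5, 6, 8}. A clique must lie in a single bag of any decomposition, so no decomposition can have width below 3. Therefore the treewidth is 3.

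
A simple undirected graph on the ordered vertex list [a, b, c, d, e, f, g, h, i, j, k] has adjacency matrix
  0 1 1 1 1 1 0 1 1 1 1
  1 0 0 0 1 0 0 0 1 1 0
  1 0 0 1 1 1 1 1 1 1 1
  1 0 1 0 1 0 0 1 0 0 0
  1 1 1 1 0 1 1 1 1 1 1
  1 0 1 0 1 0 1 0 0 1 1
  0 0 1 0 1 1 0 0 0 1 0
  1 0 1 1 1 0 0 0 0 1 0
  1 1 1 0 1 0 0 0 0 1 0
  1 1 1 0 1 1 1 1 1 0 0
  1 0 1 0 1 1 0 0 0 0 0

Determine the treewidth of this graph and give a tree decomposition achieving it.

Treewidth 4.
One optimal decomposition is:
Bags: B1 = {a, c, e, h, j}  B2 = {a, c, d, e, h}  B3 = {a, c, e, f, j}  B4 = {a, c, e, i, j}  B5 = {c, e, f, g, j}  B6 = {a, c, e, f, k}  B7 = {a, b, e, i, j}
Tree: B1–B2, B1–B3, B1–B4, B3–B5, B3–B6, B4–B7

Each bag holds 5 vertices, so the decomposition has width 4, which upper-bounds the treewidth. For the lower bound, the 5 vertices {c, e, f, g, j} are pairwise adjacent, and any tree decomposition puts a clique entirely inside one bag — forcing width ≥ 4. Therefore the treewidth is 4.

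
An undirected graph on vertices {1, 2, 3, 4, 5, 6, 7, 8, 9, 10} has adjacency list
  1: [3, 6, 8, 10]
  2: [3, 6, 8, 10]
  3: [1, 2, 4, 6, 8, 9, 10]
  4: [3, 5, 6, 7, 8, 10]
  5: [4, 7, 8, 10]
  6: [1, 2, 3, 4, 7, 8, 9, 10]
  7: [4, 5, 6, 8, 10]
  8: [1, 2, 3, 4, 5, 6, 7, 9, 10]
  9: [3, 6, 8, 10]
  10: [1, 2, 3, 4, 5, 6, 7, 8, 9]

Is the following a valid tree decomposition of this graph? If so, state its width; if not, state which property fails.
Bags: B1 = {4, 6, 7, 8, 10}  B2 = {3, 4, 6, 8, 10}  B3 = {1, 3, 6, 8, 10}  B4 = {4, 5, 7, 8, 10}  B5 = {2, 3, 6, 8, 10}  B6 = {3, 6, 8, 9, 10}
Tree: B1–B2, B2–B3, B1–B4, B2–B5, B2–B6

Yes; width 4.

Vertex coverage: the bags together contain {1, 2, 3, 4, 5, 6, 7, 8, 9, 10}, the full vertex set. Edge coverage: each edge of G has both endpoints in at least one bag. Running intersection: for every vertex, the bags containing it form a connected subtree. All three properties hold, so this is a valid tree decomposition of width max|bag| − 1 = 4, and hence tw(G) ≤ 4.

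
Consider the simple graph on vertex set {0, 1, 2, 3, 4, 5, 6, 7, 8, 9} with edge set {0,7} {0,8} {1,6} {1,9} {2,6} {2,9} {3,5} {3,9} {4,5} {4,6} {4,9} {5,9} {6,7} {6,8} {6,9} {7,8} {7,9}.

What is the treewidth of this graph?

A width-2 tree decomposition is:
Bags: B1 = {1, 6, 9}  B2 = {4, 6, 9}  B3 = {6, 7, 9}  B4 = {4, 5, 9}  B5 = {6, 7, 8}  B6 = {0, 7, 8}  B7 = {2, 6, 9}  B8 = {3, 5, 9}
Tree: B1–B2, B2–B3, B2–B4, B3–B5, B5–B6, B1–B7, B4–B8
The largest bag has 3 vertices, giving width 2; this decomposition certifies tw(G) ≤ 2. Conversely, {0, 7, 8} is a clique of size 3, and the vertices of any clique must share a bag in every tree decomposition; so some bag has ≥ 3 vertices and tw(G) ≥ 2. Hence tw(G) = 2 exactly.

2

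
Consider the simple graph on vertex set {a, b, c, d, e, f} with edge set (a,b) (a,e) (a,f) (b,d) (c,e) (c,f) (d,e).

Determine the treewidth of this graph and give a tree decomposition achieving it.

Every bag has size at most 3, so the width is 3 − 1 = 2 and tw(G) ≤ 2. Since c–f–a–e–c is a cycle in G, G is not acyclic. Forests are exactly the graphs of treewidth ≤ 1, so tw(G) ≥ 2. Hence tw(G) = 2 exactly.

Treewidth 2.
One optimal decomposition is:
Bags: B1 = {c, e, f}  B2 = {a, e, f}  B3 = {a, d, e}  B4 = {a, b, d}
Tree: B1–B2, B2–B3, B3–B4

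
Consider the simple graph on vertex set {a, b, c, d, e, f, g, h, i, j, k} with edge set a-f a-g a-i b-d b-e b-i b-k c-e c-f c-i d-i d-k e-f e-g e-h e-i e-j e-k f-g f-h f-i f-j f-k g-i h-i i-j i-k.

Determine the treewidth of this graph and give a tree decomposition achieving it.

Treewidth 3.
Bags: B1 = {e, f, i, k}  B2 = {e, f, h, i}  B3 = {e, f, i, j}  B4 = {e, f, g, i}  B5 = {b, e, i, k}  B6 = {b, d, i, k}  B7 = {c, e, f, i}  B8 = {a, f, g, i}
Tree: B1–B2, B2–B3, B2–B4, B1–B5, B5–B6, B3–B7, B4–B8

The largest bag has 4 vertices, giving width 3; this decomposition certifies tw(G) ≤ 3. For the lower bound, the 4 vertices {b, d, i, k} are pairwise adjacent, and any tree decomposition puts a clique entirely inside one bag — forcing width ≥ 3. Therefore the treewidth is 3.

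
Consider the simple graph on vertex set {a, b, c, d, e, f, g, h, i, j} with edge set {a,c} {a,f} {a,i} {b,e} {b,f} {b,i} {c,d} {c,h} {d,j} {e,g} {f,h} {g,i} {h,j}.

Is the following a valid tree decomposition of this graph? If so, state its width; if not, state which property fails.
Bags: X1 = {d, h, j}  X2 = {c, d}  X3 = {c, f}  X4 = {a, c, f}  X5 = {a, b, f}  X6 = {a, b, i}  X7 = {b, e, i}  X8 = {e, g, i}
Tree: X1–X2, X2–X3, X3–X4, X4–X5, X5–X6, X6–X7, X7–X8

A tree decomposition must satisfy three properties: every vertex lies in some bag; for every edge, both endpoints lie together in some bag; and for every vertex, the bags containing it form a connected subtree. Here edge (h,c) lies in no bag, so the decomposition is invalid.

No — edge (h,c) lies in no bag.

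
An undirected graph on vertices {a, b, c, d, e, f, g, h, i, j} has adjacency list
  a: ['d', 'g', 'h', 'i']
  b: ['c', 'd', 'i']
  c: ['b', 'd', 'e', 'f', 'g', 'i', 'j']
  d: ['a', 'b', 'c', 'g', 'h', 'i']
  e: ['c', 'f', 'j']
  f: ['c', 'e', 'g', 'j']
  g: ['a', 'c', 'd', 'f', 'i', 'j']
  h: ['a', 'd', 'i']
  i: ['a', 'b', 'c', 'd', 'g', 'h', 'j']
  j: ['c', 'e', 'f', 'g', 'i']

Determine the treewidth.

3

A width-3 tree decomposition is:
Bags: B1 = {b, c, d, i}  B2 = {c, d, g, i}  B3 = {c, g, i, j}  B4 = {a, d, g, i}  B5 = {c, f, g, j}  B6 = {c, e, f, j}  B7 = {a, d, h, i}
Tree: B1–B2, B2–B3, B2–B4, B3–B5, B5–B6, B4–B7
Every bag has size at most 4, so the width is 4 − 1 = 3 and tw(G) ≤ 3. Conversely, {c, e, f, j} is a clique of size 4, and the vertices of any clique must share a bag in every tree decomposition; so some bag has ≥ 4 vertices and tw(G) ≥ 3. Combining the bounds, tw(G) = 3.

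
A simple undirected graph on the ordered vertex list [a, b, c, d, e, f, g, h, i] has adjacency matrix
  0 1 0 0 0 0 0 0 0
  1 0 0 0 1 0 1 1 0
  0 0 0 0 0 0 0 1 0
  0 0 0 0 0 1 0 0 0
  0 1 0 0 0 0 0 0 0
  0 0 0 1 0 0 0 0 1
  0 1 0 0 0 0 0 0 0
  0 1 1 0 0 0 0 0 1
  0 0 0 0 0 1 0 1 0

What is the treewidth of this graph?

1

A width-1 tree decomposition is:
Bags: B1 = {b, h}  B2 = {c, h}  B3 = {h, i}  B4 = {b, e}  B5 = {a, b}  B6 = {f, i}  B7 = {d, f}  B8 = {b, g}
Tree: B1–B2, B1–B3, B1–B4, B1–B5, B3–B6, B6–B7, B1–B8
Every bag has size at most 2, so the width is 2 − 1 = 1 and tw(G) ≤ 1. Since G has at least one edge (e.g. b–h), it is not an edgeless graph, so tw(G) ≥ 1. The upper and lower bounds meet at 1, so that is the treewidth.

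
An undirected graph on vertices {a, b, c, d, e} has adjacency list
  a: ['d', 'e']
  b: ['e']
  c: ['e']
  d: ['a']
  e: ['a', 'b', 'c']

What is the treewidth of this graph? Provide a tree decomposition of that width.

Treewidth 1.
One such decomposition:
Bags: B1 = {b, e}  B2 = {c, e}  B3 = {a, e}  B4 = {a, d}
Tree: B1–B2, B2–B3, B3–B4

Every bag has size at most 2, so the width is 2 − 1 = 1 and tw(G) ≤ 1. Since G has at least one edge (e.g. b–e), it is not an edgeless graph, so tw(G) ≥ 1. Therefore the treewidth is 1.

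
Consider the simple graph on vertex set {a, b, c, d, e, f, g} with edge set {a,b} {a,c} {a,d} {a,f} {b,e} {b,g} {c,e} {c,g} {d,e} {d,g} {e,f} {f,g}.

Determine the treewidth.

A width-3 tree decomposition is:
Bags: B1 = {a, b, e, g}  B2 = {a, d, e, g}  B3 = {a, e, f, g}  B4 = {a, c, e, g}
Tree: B1–B2, B2–B3, B3–B4
Each bag holds 4 vertices, so the decomposition has width 3, which upper-bounds the treewidth. For the lower bound: the 4 vertex sets {b,e}, {a,d}, {g}, {f} are disjoint, each induces a connected subgraph, and every pair is joined by at least one edge of G. Contracting each set to a single vertex therefore yields K_{4} as a minor, and since treewidth is minor-monotone, tw(G) ≥ tw(K_{4}) = 3. Therefore the treewidth is 3.

3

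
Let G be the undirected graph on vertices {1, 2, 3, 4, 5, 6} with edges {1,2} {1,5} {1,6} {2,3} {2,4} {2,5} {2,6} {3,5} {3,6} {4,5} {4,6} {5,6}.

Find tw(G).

A width-3 tree decomposition is:
Bags: B1 = {2, 4, 5, 6}  B2 = {2, 3, 5, 6}  B3 = {1, 2, 5, 6}
Tree: B1–B2, B2–B3
Every bag has size at most 4, so the width is 4 − 1 = 3 and tw(G) ≤ 3. On the other hand G contains the 4-clique {1, 2, 5, 6}. A clique must lie in a single bag of any decomposition, so no decomposition can have width below 3. Hence tw(G) = 3 exactly.

3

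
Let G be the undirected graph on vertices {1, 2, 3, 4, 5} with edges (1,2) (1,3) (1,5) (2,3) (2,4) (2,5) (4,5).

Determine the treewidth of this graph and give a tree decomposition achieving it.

Every bag has size at most 3, so the width is 3 − 1 = 2 and tw(G) ≤ 2. On the other hand G contains the 3-clique {1, 2, 3}. A clique must lie in a single bag of any decomposition, so no decomposition can have width below 2. The upper and lower bounds meet at 2, so that is the treewidth.

Treewidth 2.
One optimal decomposition is:
Bags: B1 = {1, 2, 5}  B2 = {2, 4, 5}  B3 = {1, 2, 3}
Tree: B1–B2, B1–B3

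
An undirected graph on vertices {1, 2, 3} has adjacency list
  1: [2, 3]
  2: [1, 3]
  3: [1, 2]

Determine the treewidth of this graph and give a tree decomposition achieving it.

A single bag containing all 3 vertices is trivially a valid decomposition of width 2. On the other hand G contains the 3-clique {1, 2, 3}. A clique must lie in a single bag of any decomposition, so no decomposition can have width below 2. Hence tw(G) = 2 exactly.

Treewidth 2.
Bags: B1 = {1, 2, 3}
Tree: (single bag)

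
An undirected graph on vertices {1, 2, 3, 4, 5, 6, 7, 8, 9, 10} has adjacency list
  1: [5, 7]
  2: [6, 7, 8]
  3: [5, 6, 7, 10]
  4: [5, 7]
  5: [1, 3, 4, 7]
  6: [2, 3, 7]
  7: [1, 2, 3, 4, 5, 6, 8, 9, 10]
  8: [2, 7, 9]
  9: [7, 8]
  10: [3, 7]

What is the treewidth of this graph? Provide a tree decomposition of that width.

Each bag holds 3 vertices, so the decomposition has width 2, which upper-bounds the treewidth. Conversely, {1, 5, 7} is a clique of size 3, and the vertices of any clique must share a bag in every tree decomposition; so some bag has ≥ 3 vertices and tw(G) ≥ 2. Hence tw(G) = 2 exactly.

Treewidth 2.
One such decomposition:
Bags: B1 = {3, 6, 7}  B2 = {3, 7, 10}  B3 = {2, 6, 7}  B4 = {2, 7, 8}  B5 = {7, 8, 9}  B6 = {3, 5, 7}  B7 = {4, 5, 7}  B8 = {1, 5, 7}
Tree: B1–B2, B1–B3, B3–B4, B4–B5, B1–B6, B6–B7, B6–B8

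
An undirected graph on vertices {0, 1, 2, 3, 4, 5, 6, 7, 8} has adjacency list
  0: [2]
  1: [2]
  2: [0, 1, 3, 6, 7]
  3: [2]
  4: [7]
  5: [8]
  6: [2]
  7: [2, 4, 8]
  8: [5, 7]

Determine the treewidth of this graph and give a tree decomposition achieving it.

Every bag has size at most 2, so the width is 2 − 1 = 1 and tw(G) ≤ 1. G has an edge, so its treewidth is at least 1. Hence tw(G) = 1 exactly.

Treewidth 1.
One such decomposition:
Bags: B1 = {7, 8}  B2 = {2, 7}  B3 = {2, 3}  B4 = {1, 2}  B5 = {4, 7}  B6 = {0, 2}  B7 = {2, 6}  B8 = {5, 8}
Tree: B1–B2, B2–B3, B2–B4, B1–B5, B4–B6, B3–B7, B1–B8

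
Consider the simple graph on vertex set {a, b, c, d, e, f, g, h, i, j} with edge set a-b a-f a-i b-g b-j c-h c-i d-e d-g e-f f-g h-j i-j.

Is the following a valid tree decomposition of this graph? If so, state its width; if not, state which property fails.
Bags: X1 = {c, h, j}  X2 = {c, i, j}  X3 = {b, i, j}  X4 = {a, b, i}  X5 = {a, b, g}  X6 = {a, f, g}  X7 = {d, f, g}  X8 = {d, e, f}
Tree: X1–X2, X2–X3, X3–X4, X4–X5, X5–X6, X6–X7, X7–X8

Yes; width 2.

Vertex coverage: the bags together contain {a, b, c, d, e, f, g, h, i, j}, the full vertex set. Edge coverage: each edge of G has both endpoints in at least one bag. Running intersection: for every vertex, the bags containing it form a connected subtree. All three properties hold, so this is a valid tree decomposition of width max|bag| − 1 = 2, and hence tw(G) ≤ 2.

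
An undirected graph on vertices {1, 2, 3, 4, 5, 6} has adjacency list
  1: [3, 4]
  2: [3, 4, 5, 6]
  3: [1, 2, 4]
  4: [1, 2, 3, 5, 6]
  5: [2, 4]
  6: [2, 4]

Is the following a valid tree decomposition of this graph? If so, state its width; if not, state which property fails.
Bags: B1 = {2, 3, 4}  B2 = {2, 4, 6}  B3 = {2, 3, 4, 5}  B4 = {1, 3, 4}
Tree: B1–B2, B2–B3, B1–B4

A tree decomposition must satisfy three properties: every vertex lies in some bag; for every edge, both endpoints lie together in some bag; and for every vertex, the bags containing it form a connected subtree. Here bags containing vertex 3 are not connected in the tree, so the decomposition is invalid.

No — bags containing vertex 3 are not connected in the tree.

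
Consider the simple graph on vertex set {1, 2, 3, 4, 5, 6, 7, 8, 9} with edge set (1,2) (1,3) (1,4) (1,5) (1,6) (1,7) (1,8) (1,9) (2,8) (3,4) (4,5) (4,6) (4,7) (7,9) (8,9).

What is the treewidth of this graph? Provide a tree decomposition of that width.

Treewidth 2.
One optimal decomposition is:
Bags: B1 = {1, 7, 9}  B2 = {1, 4, 7}  B3 = {1, 4, 5}  B4 = {1, 8, 9}  B5 = {1, 3, 4}  B6 = {1, 4, 6}  B7 = {1, 2, 8}
Tree: B1–B2, B2–B3, B1–B4, B2–B5, B5–B6, B4–B7

The largest bag has 3 vertices, giving width 2; this decomposition certifies tw(G) ≤ 2. On the other hand G contains the 3-clique {1, 8, 9}. A clique must lie in a single bag of any decomposition, so no decomposition can have width below 2. The upper and lower bounds meet at 2, so that is the treewidth.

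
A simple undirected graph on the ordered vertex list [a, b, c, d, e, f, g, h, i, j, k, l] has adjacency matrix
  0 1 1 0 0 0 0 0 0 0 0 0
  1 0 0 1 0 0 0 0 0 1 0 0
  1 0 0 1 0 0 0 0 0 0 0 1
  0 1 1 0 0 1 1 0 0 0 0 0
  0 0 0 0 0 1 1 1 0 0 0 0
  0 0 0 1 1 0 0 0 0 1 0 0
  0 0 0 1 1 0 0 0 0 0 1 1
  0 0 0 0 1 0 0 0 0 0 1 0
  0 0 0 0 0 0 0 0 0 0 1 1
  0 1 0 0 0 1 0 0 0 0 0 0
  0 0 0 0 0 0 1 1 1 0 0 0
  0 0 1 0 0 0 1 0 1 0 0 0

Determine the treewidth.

3

A width-3 tree decomposition is:
Bags: B1 = {e, h, i, k}  B2 = {e, g, i, k}  B3 = {e, g, i, l}  B4 = {e, f, g, l}  B5 = {d, f, g, l}  B6 = {c, d, f, l}  B7 = {c, d, f, j}  B8 = {b, c, d, j}  B9 = {a, b, c, j}
Tree: B1–B2, B2–B3, B3–B4, B4–B5, B5–B6, B6–B7, B7–B8, B8–B9
Every bag has size at most 4, so the width is 4 − 1 = 3 and tw(G) ≤ 3. For the lower bound: the 4 vertex sets {h,i,k}, {e}, {g}, {c,d,f,l} are disjoint, each induces a connected subgraph, and every pair is joined by at least one edge of G. Contracting each set to a single vertex therefore yields K_{4} as a minor, and since treewidth is minor-monotone, tw(G) ≥ tw(K_{4}) = 3. Combining the bounds, tw(G) = 3.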